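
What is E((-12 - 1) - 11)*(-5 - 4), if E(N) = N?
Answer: 216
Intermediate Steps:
E((-12 - 1) - 11)*(-5 - 4) = ((-12 - 1) - 11)*(-5 - 4) = (-13 - 11)*(-9) = -24*(-9) = 216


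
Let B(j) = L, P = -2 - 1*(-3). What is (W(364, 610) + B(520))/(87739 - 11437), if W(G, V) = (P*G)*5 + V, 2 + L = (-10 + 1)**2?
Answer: 2509/76302 ≈ 0.032883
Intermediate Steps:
P = 1 (P = -2 + 3 = 1)
L = 79 (L = -2 + (-10 + 1)**2 = -2 + (-9)**2 = -2 + 81 = 79)
B(j) = 79
W(G, V) = V + 5*G (W(G, V) = (1*G)*5 + V = G*5 + V = 5*G + V = V + 5*G)
(W(364, 610) + B(520))/(87739 - 11437) = ((610 + 5*364) + 79)/(87739 - 11437) = ((610 + 1820) + 79)/76302 = (2430 + 79)*(1/76302) = 2509*(1/76302) = 2509/76302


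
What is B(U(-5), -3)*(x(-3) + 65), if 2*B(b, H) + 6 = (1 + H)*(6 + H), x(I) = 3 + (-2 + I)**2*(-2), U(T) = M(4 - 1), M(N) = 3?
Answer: -108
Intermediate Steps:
U(T) = 3
x(I) = 3 - 2*(-2 + I)**2
B(b, H) = -3 + (1 + H)*(6 + H)/2 (B(b, H) = -3 + ((1 + H)*(6 + H))/2 = -3 + (1 + H)*(6 + H)/2)
B(U(-5), -3)*(x(-3) + 65) = ((1/2)*(-3)*(7 - 3))*((3 - 2*(-2 - 3)**2) + 65) = ((1/2)*(-3)*4)*((3 - 2*(-5)**2) + 65) = -6*((3 - 2*25) + 65) = -6*((3 - 50) + 65) = -6*(-47 + 65) = -6*18 = -108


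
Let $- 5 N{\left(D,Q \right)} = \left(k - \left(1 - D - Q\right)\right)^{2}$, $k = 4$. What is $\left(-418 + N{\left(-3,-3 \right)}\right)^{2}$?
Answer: $\frac{4405801}{25} \approx 1.7623 \cdot 10^{5}$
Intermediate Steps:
$N{\left(D,Q \right)} = - \frac{\left(3 + D + Q\right)^{2}}{5}$ ($N{\left(D,Q \right)} = - \frac{\left(4 - \left(1 - D - Q\right)\right)^{2}}{5} = - \frac{\left(4 + \left(-1 + D + Q\right)\right)^{2}}{5} = - \frac{\left(3 + D + Q\right)^{2}}{5}$)
$\left(-418 + N{\left(-3,-3 \right)}\right)^{2} = \left(-418 - \frac{\left(3 - 3 - 3\right)^{2}}{5}\right)^{2} = \left(-418 - \frac{\left(-3\right)^{2}}{5}\right)^{2} = \left(-418 - \frac{9}{5}\right)^{2} = \left(- \frac{2099}{5}\right)^{2} = \frac{4405801}{25}$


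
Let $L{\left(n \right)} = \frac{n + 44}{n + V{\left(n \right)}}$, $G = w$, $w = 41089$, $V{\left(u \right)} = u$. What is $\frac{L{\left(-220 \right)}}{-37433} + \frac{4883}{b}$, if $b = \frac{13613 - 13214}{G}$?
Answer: $\frac{1976438630003}{3930465} \approx 5.0285 \cdot 10^{5}$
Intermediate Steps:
$G = 41089$
$b = \frac{399}{41089}$ ($b = \frac{13613 - 13214}{41089} = 399 \cdot \frac{1}{41089} = \frac{399}{41089} \approx 0.0097106$)
$L{\left(n \right)} = \frac{44 + n}{2 n}$ ($L{\left(n \right)} = \frac{n + 44}{n + n} = \frac{44 + n}{2 n}$)
$\frac{L{\left(-220 \right)}}{-37433} + \frac{4883}{b} = \frac{\frac{1}{2} \frac{1}{-220} \left(44 - 220\right)}{-37433} + \frac{4883}{\frac{399}{41089}} = \frac{1}{2} \left(- \frac{1}{220}\right) \left(-176\right) \left(- \frac{1}{37433}\right) + 4883 \cdot \frac{41089}{399} = \frac{2}{5} \left(- \frac{1}{37433}\right) + \frac{10559873}{21} = - \frac{2}{187165} + \frac{10559873}{21} = \frac{1976438630003}{3930465}$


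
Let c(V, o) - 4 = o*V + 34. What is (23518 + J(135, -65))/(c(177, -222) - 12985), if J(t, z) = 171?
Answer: -23689/52241 ≈ -0.45346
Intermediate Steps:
c(V, o) = 38 + V*o (c(V, o) = 4 + (o*V + 34) = 4 + (V*o + 34) = 4 + (34 + V*o) = 38 + V*o)
(23518 + J(135, -65))/(c(177, -222) - 12985) = (23518 + 171)/((38 + 177*(-222)) - 12985) = 23689/((38 - 39294) - 12985) = 23689/(-39256 - 12985) = 23689/(-52241) = 23689*(-1/52241) = -23689/52241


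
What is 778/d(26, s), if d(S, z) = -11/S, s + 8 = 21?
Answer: -20228/11 ≈ -1838.9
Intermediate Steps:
s = 13 (s = -8 + 21 = 13)
778/d(26, s) = 778/((-11/26)) = 778/((-11*1/26)) = 778/(-11/26) = 778*(-26/11) = -20228/11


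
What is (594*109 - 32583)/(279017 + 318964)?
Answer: 10721/199327 ≈ 0.053786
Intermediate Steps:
(594*109 - 32583)/(279017 + 318964) = (64746 - 32583)/597981 = 32163*(1/597981) = 10721/199327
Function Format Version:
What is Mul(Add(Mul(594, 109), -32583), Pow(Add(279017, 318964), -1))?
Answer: Rational(10721, 199327) ≈ 0.053786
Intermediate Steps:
Mul(Add(Mul(594, 109), -32583), Pow(Add(279017, 318964), -1)) = Mul(Add(64746, -32583), Pow(597981, -1)) = Mul(32163, Rational(1, 597981)) = Rational(10721, 199327)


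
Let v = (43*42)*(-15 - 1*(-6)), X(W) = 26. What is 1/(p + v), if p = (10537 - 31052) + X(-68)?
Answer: -1/36743 ≈ -2.7216e-5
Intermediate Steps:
p = -20489 (p = (10537 - 31052) + 26 = -20515 + 26 = -20489)
v = -16254 (v = 1806*(-15 + 6) = 1806*(-9) = -16254)
1/(p + v) = 1/(-20489 - 16254) = 1/(-36743) = -1/36743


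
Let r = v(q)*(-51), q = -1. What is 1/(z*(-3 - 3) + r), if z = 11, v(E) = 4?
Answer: -1/270 ≈ -0.0037037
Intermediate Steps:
r = -204 (r = 4*(-51) = -204)
1/(z*(-3 - 3) + r) = 1/(11*(-3 - 3) - 204) = 1/(11*(-6) - 204) = 1/(-66 - 204) = 1/(-270) = -1/270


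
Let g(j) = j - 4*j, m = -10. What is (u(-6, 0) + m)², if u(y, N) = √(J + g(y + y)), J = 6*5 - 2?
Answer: 4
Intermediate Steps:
J = 28 (J = 30 - 2 = 28)
g(j) = -3*j
u(y, N) = √(28 - 6*y) (u(y, N) = √(28 - 3*(y + y)) = √(28 - 6*y))
(u(-6, 0) + m)² = (√(28 - 6*(-6)) - 10)² = (√(28 + 36) - 10)² = (√64 - 10)² = (8 - 10)² = (-2)² = 4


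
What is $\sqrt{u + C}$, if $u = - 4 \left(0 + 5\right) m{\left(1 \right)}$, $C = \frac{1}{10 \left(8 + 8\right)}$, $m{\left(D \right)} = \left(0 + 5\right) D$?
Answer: $\frac{i \sqrt{159990}}{40} \approx 9.9997 i$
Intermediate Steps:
$m{\left(D \right)} = 5 D$
$C = \frac{1}{160}$ ($C = \frac{1}{10 \cdot 16} = \frac{1}{160} \approx 0.00625$)
$u = -100$ ($u = - 4 \left(0 + 5\right) 5 \cdot 1 = \left(-4\right) 5 \cdot 5 = \left(-20\right) 5 = -100$)
$\sqrt{u + C} = \sqrt{-100 + \frac{1}{160}} = \sqrt{- \frac{15999}{160}} = \frac{i \sqrt{159990}}{40}$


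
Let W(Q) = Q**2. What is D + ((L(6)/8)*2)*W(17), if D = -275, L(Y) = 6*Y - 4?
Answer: 2037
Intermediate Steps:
L(Y) = -4 + 6*Y
D + ((L(6)/8)*2)*W(17) = -275 + (((-4 + 6*6)/8)*2)*17**2 = -275 + (((-4 + 36)/8)*2)*289 = -275 + (((1/8)*32)*2)*289 = -275 + (4*2)*289 = -275 + 8*289 = -275 + 2312 = 2037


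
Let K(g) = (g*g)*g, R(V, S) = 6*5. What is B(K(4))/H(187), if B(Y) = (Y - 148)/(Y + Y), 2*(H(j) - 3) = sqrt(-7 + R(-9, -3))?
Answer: -63/104 + 21*sqrt(23)/208 ≈ -0.12157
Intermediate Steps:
R(V, S) = 30
K(g) = g**3 (K(g) = g**2*g = g**3)
H(j) = 3 + sqrt(23)/2 (H(j) = 3 + sqrt(-7 + 30)/2 = 3 + sqrt(23)/2)
B(Y) = (-148 + Y)/(2*Y) (B(Y) = (-148 + Y)/((2*Y)) = (-148 + Y)*(1/(2*Y)) = (-148 + Y)/(2*Y))
B(K(4))/H(187) = ((-148 + 4**3)/(2*(4**3)))/(3 + sqrt(23)/2) = ((1/2)*(-148 + 64)/64)/(3 + sqrt(23)/2) = ((1/2)*(1/64)*(-84))/(3 + sqrt(23)/2) = -21/(32*(3 + sqrt(23)/2))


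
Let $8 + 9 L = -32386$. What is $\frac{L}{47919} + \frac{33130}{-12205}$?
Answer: $- \frac{978891800}{350910837} \approx -2.7896$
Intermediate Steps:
$L = - \frac{10798}{3}$ ($L = - \frac{8}{9} + \frac{1}{9} \left(-32386\right) = - \frac{8}{9} - \frac{32386}{9} = - \frac{10798}{3} \approx -3599.3$)
$\frac{L}{47919} + \frac{33130}{-12205} = - \frac{10798}{3 \cdot 47919} + \frac{33130}{-12205} = \left(- \frac{10798}{3}\right) \frac{1}{47919} + 33130 \left(- \frac{1}{12205}\right) = - \frac{10798}{143757} - \frac{6626}{2441} = - \frac{978891800}{350910837}$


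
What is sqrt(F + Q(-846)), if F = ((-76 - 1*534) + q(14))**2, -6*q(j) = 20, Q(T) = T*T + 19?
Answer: sqrt(9827215)/3 ≈ 1044.9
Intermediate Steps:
Q(T) = 19 + T**2 (Q(T) = T**2 + 19 = 19 + T**2)
q(j) = -10/3 (q(j) = -1/6*20 = -10/3)
F = 3385600/9 (F = ((-76 - 1*534) - 10/3)**2 = ((-76 - 534) - 10/3)**2 = (-610 - 10/3)**2 = (-1840/3)**2 = 3385600/9 ≈ 3.7618e+5)
sqrt(F + Q(-846)) = sqrt(3385600/9 + (19 + (-846)**2)) = sqrt(3385600/9 + (19 + 715716)) = sqrt(3385600/9 + 715735) = sqrt(9827215/9) = sqrt(9827215)/3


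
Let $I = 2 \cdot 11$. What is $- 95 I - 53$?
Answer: $-2143$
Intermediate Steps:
$I = 22$
$- 95 I - 53 = \left(-95\right) 22 - 53 = -2090 - 53 = -2143$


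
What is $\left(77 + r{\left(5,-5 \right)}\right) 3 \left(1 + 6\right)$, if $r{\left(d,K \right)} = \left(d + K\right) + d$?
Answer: $1722$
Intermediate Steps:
$r{\left(d,K \right)} = K + 2 d$ ($r{\left(d,K \right)} = \left(K + d\right) + d = K + 2 d$)
$\left(77 + r{\left(5,-5 \right)}\right) 3 \left(1 + 6\right) = \left(77 + \left(-5 + 2 \cdot 5\right)\right) 3 \left(1 + 6\right) = \left(77 + \left(-5 + 10\right)\right) 3 \cdot 7 = \left(77 + 5\right) 21 = 82 \cdot 21 = 1722$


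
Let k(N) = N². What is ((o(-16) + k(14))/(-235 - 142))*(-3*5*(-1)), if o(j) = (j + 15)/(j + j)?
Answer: -94095/12064 ≈ -7.7997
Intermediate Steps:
o(j) = (15 + j)/(2*j) (o(j) = (15 + j)/((2*j)) = (15 + j)*(1/(2*j)) = (15 + j)/(2*j))
((o(-16) + k(14))/(-235 - 142))*(-3*5*(-1)) = (((½)*(15 - 16)/(-16) + 14²)/(-235 - 142))*(-3*5*(-1)) = (((½)*(-1/16)*(-1) + 196)/(-377))*(-15*(-1)) = ((1/32 + 196)*(-1/377))*15 = ((6273/32)*(-1/377))*15 = -6273/12064*15 = -94095/12064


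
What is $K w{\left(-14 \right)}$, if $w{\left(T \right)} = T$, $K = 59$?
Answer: $-826$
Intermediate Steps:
$K w{\left(-14 \right)} = 59 \left(-14\right) = -826$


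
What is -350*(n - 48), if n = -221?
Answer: 94150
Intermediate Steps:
-350*(n - 48) = -350*(-221 - 48) = -350*(-269) = 94150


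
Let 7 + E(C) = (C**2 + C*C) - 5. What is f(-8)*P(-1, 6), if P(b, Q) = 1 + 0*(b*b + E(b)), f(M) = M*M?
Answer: 64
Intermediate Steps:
E(C) = -12 + 2*C**2 (E(C) = -7 + ((C**2 + C*C) - 5) = -7 + ((C**2 + C**2) - 5) = -7 + (2*C**2 - 5) = -7 + (-5 + 2*C**2) = -12 + 2*C**2)
f(M) = M**2
P(b, Q) = 1 (P(b, Q) = 1 + 0*(b*b + (-12 + 2*b**2)) = 1 + 0*(b**2 + (-12 + 2*b**2)) = 1 + 0*(-12 + 3*b**2) = 1 + 0 = 1)
f(-8)*P(-1, 6) = (-8)**2*1 = 64*1 = 64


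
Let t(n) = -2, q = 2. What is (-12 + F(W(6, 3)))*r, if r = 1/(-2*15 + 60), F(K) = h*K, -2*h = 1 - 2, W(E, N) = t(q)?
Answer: -13/30 ≈ -0.43333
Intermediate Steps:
W(E, N) = -2
h = ½ (h = -(1 - 2)/2 = -½*(-1) = ½ ≈ 0.50000)
F(K) = K/2
r = 1/30 (r = 1/(-30 + 60) = 1/30 ≈ 0.033333)
(-12 + F(W(6, 3)))*r = (-12 + (½)*(-2))*(1/30) = (-12 - 1)*(1/30) = -13*1/30 = -13/30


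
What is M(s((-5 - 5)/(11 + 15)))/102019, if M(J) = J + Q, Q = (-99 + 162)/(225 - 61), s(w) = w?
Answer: -1/217504508 ≈ -4.5976e-9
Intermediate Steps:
Q = 63/164 ≈ 0.38415
M(J) = 63/164 + J (M(J) = J + 63/164 = 63/164 + J)
M(s((-5 - 5)/(11 + 15)))/102019 = (63/164 + (-5 - 5)/(11 + 15))/102019 = (63/164 - 10/26)*(1/102019) = (63/164 - 10*1/26)*(1/102019) = (63/164 - 5/13)*(1/102019) = -1/2132*1/102019 = -1/217504508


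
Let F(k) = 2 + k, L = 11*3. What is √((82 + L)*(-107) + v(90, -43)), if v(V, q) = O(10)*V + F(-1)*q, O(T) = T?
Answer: 6*I*√318 ≈ 107.0*I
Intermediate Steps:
L = 33
v(V, q) = q + 10*V (v(V, q) = 10*V + (2 - 1)*q = 10*V + 1*q = 10*V + q = q + 10*V)
√((82 + L)*(-107) + v(90, -43)) = √((82 + 33)*(-107) + (-43 + 10*90)) = √(115*(-107) + (-43 + 900)) = √(-12305 + 857) = √(-11448) = 6*I*√318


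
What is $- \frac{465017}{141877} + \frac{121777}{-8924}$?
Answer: $- \frac{21427167137}{1266110348} \approx -16.924$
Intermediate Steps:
$- \frac{465017}{141877} + \frac{121777}{-8924} = \left(-465017\right) \frac{1}{141877} + 121777 \left(- \frac{1}{8924}\right) = - \frac{465017}{141877} - \frac{121777}{8924} = - \frac{21427167137}{1266110348}$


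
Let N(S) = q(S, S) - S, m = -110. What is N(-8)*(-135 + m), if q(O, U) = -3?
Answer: -1225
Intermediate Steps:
N(S) = -3 - S
N(-8)*(-135 + m) = (-3 - 1*(-8))*(-135 - 110) = (-3 + 8)*(-245) = 5*(-245) = -1225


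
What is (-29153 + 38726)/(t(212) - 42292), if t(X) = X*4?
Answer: -9573/41444 ≈ -0.23099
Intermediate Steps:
t(X) = 4*X
(-29153 + 38726)/(t(212) - 42292) = (-29153 + 38726)/(4*212 - 42292) = 9573/(848 - 42292) = 9573/(-41444) = 9573*(-1/41444) = -9573/41444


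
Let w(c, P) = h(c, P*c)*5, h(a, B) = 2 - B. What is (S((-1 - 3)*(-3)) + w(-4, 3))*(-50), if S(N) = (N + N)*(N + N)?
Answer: -32300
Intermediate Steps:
S(N) = 4*N**2 (S(N) = (2*N)*(2*N) = 4*N**2)
w(c, P) = 10 - 5*P*c (w(c, P) = (2 - P*c)*5 = 10 - 5*P*c)
(S((-1 - 3)*(-3)) + w(-4, 3))*(-50) = (4*((-1 - 3)*(-3))**2 + (10 - 5*3*(-4)))*(-50) = (4*(-4*(-3))**2 + (10 + 60))*(-50) = (4*12**2 + 70)*(-50) = (4*144 + 70)*(-50) = (576 + 70)*(-50) = 646*(-50) = -32300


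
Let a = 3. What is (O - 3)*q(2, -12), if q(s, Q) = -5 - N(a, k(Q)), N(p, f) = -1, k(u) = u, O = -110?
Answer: 452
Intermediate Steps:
q(s, Q) = -4 (q(s, Q) = -5 - 1*(-1) = -5 + 1 = -4)
(O - 3)*q(2, -12) = (-110 - 3)*(-4) = -113*(-4) = 452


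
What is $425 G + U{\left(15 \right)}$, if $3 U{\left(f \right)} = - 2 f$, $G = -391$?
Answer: $-166185$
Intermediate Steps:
$U{\left(f \right)} = - \frac{2 f}{3}$ ($U{\left(f \right)} = \frac{\left(-2\right) f}{3} = - \frac{2 f}{3}$)
$425 G + U{\left(15 \right)} = 425 \left(-391\right) - 10 = -166175 - 10 = -166185$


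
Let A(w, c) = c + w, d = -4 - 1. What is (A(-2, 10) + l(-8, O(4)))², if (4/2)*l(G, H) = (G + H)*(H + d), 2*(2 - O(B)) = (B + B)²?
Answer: 452929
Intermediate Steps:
d = -5
O(B) = 2 - 2*B² (O(B) = 2 - (B + B)²/2 = 2 - 4*B²/2 = 2 - 2*B²)
l(G, H) = (-5 + H)*(G + H)/2 (l(G, H) = ((G + H)*(H - 5))/2 = ((G + H)*(-5 + H))/2 = ((-5 + H)*(G + H))/2 = (-5 + H)*(G + H)/2)
(A(-2, 10) + l(-8, O(4)))² = ((10 - 2) + ((2 - 2*4²)²/2 - 5/2*(-8) - 5*(2 - 2*4²)/2 + (½)*(-8)*(2 - 2*4²)))² = (8 + ((2 - 2*16)²/2 + 20 - 5*(2 - 2*16)/2 + (½)*(-8)*(2 - 2*16)))² = (8 + ((2 - 32)²/2 + 20 - 5*(2 - 32)/2 + (½)*(-8)*(2 - 32)))² = (8 + ((½)*(-30)² + 20 - 5/2*(-30) + (½)*(-8)*(-30)))² = (8 + ((½)*900 + 20 + 75 + 120))² = (8 + (450 + 20 + 75 + 120))² = (8 + 665)² = 673² = 452929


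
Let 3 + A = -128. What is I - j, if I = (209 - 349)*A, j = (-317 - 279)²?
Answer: -336876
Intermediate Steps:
A = -131 (A = -3 - 128 = -131)
j = 355216 (j = (-596)² = 355216)
I = 18340 (I = (209 - 349)*(-131) = -140*(-131) = 18340)
I - j = 18340 - 1*355216 = 18340 - 355216 = -336876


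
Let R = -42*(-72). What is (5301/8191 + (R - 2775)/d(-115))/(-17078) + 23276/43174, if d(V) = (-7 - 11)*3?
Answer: 29316473654977/54354903842268 ≈ 0.53935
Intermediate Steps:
d(V) = -54 (d(V) = -18*3 = -54)
R = 3024
(5301/8191 + (R - 2775)/d(-115))/(-17078) + 23276/43174 = (5301/8191 + (3024 - 2775)/(-54))/(-17078) + 23276/43174 = (5301*(1/8191) + 249*(-1/54))*(-1/17078) + 23276*(1/43174) = (5301/8191 - 83/18)*(-1/17078) + 11638/21587 = -584435/147438*(-1/17078) + 11638/21587 = 584435/2517946164 + 11638/21587 = 29316473654977/54354903842268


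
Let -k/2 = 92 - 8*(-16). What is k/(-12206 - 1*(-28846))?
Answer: -11/416 ≈ -0.026442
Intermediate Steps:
k = -440 (k = -2*(92 - 8*(-16)) = -2*(92 + 128) = -2*220 = -440)
k/(-12206 - 1*(-28846)) = -440/(-12206 - 1*(-28846)) = -440/(-12206 + 28846) = -440/16640 = -440*1/16640 = -11/416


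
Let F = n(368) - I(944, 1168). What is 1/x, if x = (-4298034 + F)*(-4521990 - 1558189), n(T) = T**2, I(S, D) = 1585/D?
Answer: 1168/29561405080681635 ≈ 3.9511e-14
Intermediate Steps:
F = 158173647/1168 (F = 368**2 - 1585/1168 = 135424 - 1585/1168 = 158173647/1168 ≈ 1.3542e+5)
x = 29561405080681635/1168 (x = (-4298034 + 158173647/1168)*(-4521990 - 1558189) = -4861930065/1168*(-6080179) = 29561405080681635/1168 ≈ 2.5309e+13)
1/x = 1/(29561405080681635/1168) = 1168/29561405080681635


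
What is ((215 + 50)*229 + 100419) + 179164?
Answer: 340268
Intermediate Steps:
((215 + 50)*229 + 100419) + 179164 = (265*229 + 100419) + 179164 = (60685 + 100419) + 179164 = 161104 + 179164 = 340268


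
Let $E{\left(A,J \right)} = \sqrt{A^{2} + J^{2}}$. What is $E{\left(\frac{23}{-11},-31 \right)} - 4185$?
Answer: $-4185 + \frac{\sqrt{116810}}{11} \approx -4153.9$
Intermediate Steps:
$E{\left(\frac{23}{-11},-31 \right)} - 4185 = \sqrt{\left(\frac{23}{-11}\right)^{2} + \left(-31\right)^{2}} - 4185 = \sqrt{\left(23 \left(- \frac{1}{11}\right)\right)^{2} + 961} - 4185 = \sqrt{\left(- \frac{23}{11}\right)^{2} + 961} - 4185 = \sqrt{\frac{529}{121} + 961} - 4185 = \sqrt{\frac{116810}{121}} - 4185 = \frac{\sqrt{116810}}{11} - 4185 = -4185 + \frac{\sqrt{116810}}{11}$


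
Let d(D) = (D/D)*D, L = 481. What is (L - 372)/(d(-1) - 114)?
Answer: -109/115 ≈ -0.94783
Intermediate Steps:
d(D) = D (d(D) = 1*D = D)
(L - 372)/(d(-1) - 114) = (481 - 372)/(-1 - 114) = 109/(-115) = 109*(-1/115) = -109/115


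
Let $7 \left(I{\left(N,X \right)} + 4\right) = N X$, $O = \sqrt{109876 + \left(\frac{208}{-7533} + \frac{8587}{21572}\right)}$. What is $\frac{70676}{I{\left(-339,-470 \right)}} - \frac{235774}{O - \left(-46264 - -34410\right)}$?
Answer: $- \frac{2348549176346356722802}{139796526052659405215} + \frac{4243932 \sqrt{8955215738324893779}}{22816472344158545} \approx -16.243$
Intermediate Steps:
$O = \frac{\sqrt{8955215738324893779}}{9027882}$ ($O = \sqrt{109876 + \left(208 \left(- \frac{1}{7533}\right) + 8587 \cdot \frac{1}{21572}\right)} = \sqrt{109876 + \left(- \frac{208}{7533} + \frac{8587}{21572}\right)} = \sqrt{109876 + \frac{60198895}{162501876}} = \sqrt{\frac{17855116326271}{162501876}} = \frac{\sqrt{8955215738324893779}}{9027882} \approx 331.48$)
$I{\left(N,X \right)} = -4 + \frac{N X}{7}$
$\frac{70676}{I{\left(-339,-470 \right)}} - \frac{235774}{O - \left(-46264 - -34410\right)} = \frac{70676}{-4 + \frac{1}{7} \left(-339\right) \left(-470\right)} - \frac{235774}{\frac{\sqrt{8955215738324893779}}{9027882} - \left(-46264 - -34410\right)} = \frac{70676}{-4 + \frac{159330}{7}} - \frac{235774}{\frac{\sqrt{8955215738324893779}}{9027882} - \left(-46264 + 34410\right)} = \frac{70676}{\frac{159302}{7}} - \frac{235774}{\frac{\sqrt{8955215738324893779}}{9027882} - -11854} = 70676 \cdot \frac{7}{159302} - \frac{235774}{\frac{\sqrt{8955215738324893779}}{9027882} + 11854} = \frac{247366}{79651} - \frac{235774}{11854 + \frac{\sqrt{8955215738324893779}}{9027882}}$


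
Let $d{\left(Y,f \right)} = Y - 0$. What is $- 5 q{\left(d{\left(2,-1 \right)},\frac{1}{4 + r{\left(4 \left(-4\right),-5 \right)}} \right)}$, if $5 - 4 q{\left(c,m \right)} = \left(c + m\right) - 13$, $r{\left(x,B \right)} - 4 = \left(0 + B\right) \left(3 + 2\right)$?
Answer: $- \frac{1365}{68} \approx -20.074$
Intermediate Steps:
$d{\left(Y,f \right)} = Y$ ($d{\left(Y,f \right)} = Y + 0 = Y$)
$r{\left(x,B \right)} = 4 + 5 B$ ($r{\left(x,B \right)} = 4 + \left(0 + B\right) \left(3 + 2\right) = 4 + B 5 = 4 + 5 B$)
$q{\left(c,m \right)} = \frac{9}{2} - \frac{c}{4} - \frac{m}{4}$ ($q{\left(c,m \right)} = \frac{5}{4} - \frac{\left(c + m\right) - 13}{4} = \frac{5}{4} - \frac{-13 + c + m}{4} = \frac{5}{4} - \left(- \frac{13}{4} + \frac{c}{4} + \frac{m}{4}\right) = \frac{9}{2} - \frac{c}{4} - \frac{m}{4}$)
$- 5 q{\left(d{\left(2,-1 \right)},\frac{1}{4 + r{\left(4 \left(-4\right),-5 \right)}} \right)} = - 5 \left(\frac{9}{2} - \frac{1}{2} - \frac{1}{4 \left(4 + \left(4 + 5 \left(-5\right)\right)\right)}\right) = - 5 \left(\frac{9}{2} - \frac{1}{2} - \frac{1}{4 \left(4 + \left(4 - 25\right)\right)}\right) = - 5 \left(\frac{9}{2} - \frac{1}{2} - \frac{1}{4 \left(4 - 21\right)}\right) = - 5 \left(\frac{9}{2} - \frac{1}{2} - \frac{1}{4 \left(-17\right)}\right) = - 5 \left(\frac{9}{2} - \frac{1}{2} - - \frac{1}{68}\right) = - 5 \left(\frac{9}{2} - \frac{1}{2} + \frac{1}{68}\right) = \left(-5\right) \frac{273}{68} = - \frac{1365}{68}$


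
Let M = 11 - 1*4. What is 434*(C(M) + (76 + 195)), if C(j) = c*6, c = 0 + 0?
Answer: 117614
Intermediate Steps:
M = 7 (M = 11 - 4 = 7)
c = 0
C(j) = 0 (C(j) = 0*6 = 0)
434*(C(M) + (76 + 195)) = 434*(0 + (76 + 195)) = 434*(0 + 271) = 434*271 = 117614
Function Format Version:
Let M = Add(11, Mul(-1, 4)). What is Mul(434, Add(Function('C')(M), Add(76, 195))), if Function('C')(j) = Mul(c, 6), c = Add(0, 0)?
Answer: 117614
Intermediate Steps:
M = 7 (M = Add(11, -4) = 7)
c = 0
Function('C')(j) = 0 (Function('C')(j) = Mul(0, 6) = 0)
Mul(434, Add(Function('C')(M), Add(76, 195))) = Mul(434, Add(0, Add(76, 195))) = Mul(434, Add(0, 271)) = Mul(434, 271) = 117614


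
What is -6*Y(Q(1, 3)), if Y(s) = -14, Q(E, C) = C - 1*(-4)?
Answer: 84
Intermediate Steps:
Q(E, C) = 4 + C (Q(E, C) = C + 4 = 4 + C)
-6*Y(Q(1, 3)) = -6*(-14) = 84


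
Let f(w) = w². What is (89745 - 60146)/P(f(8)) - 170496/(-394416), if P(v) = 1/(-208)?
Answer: -16862904304/2739 ≈ -6.1566e+6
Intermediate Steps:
P(v) = -1/208
(89745 - 60146)/P(f(8)) - 170496/(-394416) = (89745 - 60146)/(-1/208) - 170496/(-394416) = 29599*(-208) - 170496*(-1/394416) = -6156592 + 1184/2739 = -16862904304/2739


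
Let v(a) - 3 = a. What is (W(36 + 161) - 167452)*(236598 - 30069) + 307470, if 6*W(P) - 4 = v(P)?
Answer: -34576364652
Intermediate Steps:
v(a) = 3 + a
W(P) = 7/6 + P/6 (W(P) = ⅔ + (3 + P)/6 = ⅔ + (½ + P/6) = 7/6 + P/6)
(W(36 + 161) - 167452)*(236598 - 30069) + 307470 = ((7/6 + (36 + 161)/6) - 167452)*(236598 - 30069) + 307470 = ((7/6 + (⅙)*197) - 167452)*206529 + 307470 = ((7/6 + 197/6) - 167452)*206529 + 307470 = (34 - 167452)*206529 + 307470 = -167418*206529 + 307470 = -34576672122 + 307470 = -34576364652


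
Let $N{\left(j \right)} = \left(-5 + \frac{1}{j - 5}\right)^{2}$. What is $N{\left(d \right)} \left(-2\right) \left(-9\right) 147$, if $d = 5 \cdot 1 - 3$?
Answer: $75264$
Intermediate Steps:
$d = 2$ ($d = 5 - 3 = 2$)
$N{\left(j \right)} = \left(-5 + \frac{1}{-5 + j}\right)^{2}$
$N{\left(d \right)} \left(-2\right) \left(-9\right) 147 = \frac{\left(-26 + 5 \cdot 2\right)^{2}}{\left(-5 + 2\right)^{2}} \left(-2\right) \left(-9\right) 147 = \frac{\left(-26 + 10\right)^{2}}{9} \left(-2\right) \left(-9\right) 147 = \left(-16\right)^{2} \cdot \frac{1}{9} \left(-2\right) \left(-9\right) 147 = 256 \cdot \frac{1}{9} \left(-2\right) \left(-9\right) 147 = \frac{256}{9} \left(-2\right) \left(-9\right) 147 = \left(- \frac{512}{9}\right) \left(-9\right) 147 = 512 \cdot 147 = 75264$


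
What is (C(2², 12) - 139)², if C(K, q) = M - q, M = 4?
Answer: 21609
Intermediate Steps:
C(K, q) = 4 - q
(C(2², 12) - 139)² = ((4 - 1*12) - 139)² = ((4 - 12) - 139)² = (-8 - 139)² = (-147)² = 21609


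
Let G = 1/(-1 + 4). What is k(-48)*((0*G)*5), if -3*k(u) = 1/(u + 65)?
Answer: 0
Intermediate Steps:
G = ⅓ (G = 1/3 = ⅓ ≈ 0.33333)
k(u) = -1/(3*(65 + u)) (k(u) = -1/(3*(u + 65)) = -1/(3*(65 + u)))
k(-48)*((0*G)*5) = (-1/(195 + 3*(-48)))*((0*(⅓))*5) = (-1/(195 - 144))*(0*5) = -1/51*0 = 0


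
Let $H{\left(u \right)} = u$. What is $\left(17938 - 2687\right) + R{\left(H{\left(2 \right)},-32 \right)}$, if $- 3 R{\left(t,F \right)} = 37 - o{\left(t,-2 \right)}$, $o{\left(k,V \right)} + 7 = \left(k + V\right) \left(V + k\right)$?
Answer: $\frac{45709}{3} \approx 15236.0$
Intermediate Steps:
$o{\left(k,V \right)} = -7 + \left(V + k\right)^{2}$ ($o{\left(k,V \right)} = -7 + \left(k + V\right) \left(V + k\right) = -7 + \left(V + k\right) \left(V + k\right) = -7 + \left(V + k\right)^{2}$)
$R{\left(t,F \right)} = - \frac{44}{3} + \frac{\left(-2 + t\right)^{2}}{3}$ ($R{\left(t,F \right)} = - \frac{37 - \left(-7 + \left(-2 + t\right)^{2}\right)}{3} = - \frac{44 - \left(-2 + t\right)^{2}}{3} = - \frac{44}{3} + \frac{\left(-2 + t\right)^{2}}{3}$)
$\left(17938 - 2687\right) + R{\left(H{\left(2 \right)},-32 \right)} = \left(17938 - 2687\right) - \left(\frac{44}{3} - \frac{\left(-2 + 2\right)^{2}}{3}\right) = \left(17938 - 2687\right) - \left(\frac{44}{3} - \frac{0^{2}}{3}\right) = 15251 + \left(- \frac{44}{3} + \frac{1}{3} \cdot 0\right) = 15251 + \left(- \frac{44}{3} + 0\right) = 15251 - \frac{44}{3} = \frac{45709}{3}$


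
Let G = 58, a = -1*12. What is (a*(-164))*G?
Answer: 114144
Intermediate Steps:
a = -12
(a*(-164))*G = -12*(-164)*58 = 1968*58 = 114144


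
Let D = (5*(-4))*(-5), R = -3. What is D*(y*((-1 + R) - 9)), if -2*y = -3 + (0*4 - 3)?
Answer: -3900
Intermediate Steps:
D = 100 (D = -20*(-5) = 100)
y = 3 (y = -(-3 + (0*4 - 3))/2 = -(-3 + (0 - 3))/2 = -(-3 - 3)/2 = -1/2*(-6) = 3)
D*(y*((-1 + R) - 9)) = 100*(3*((-1 - 3) - 9)) = 100*(3*(-4 - 9)) = 100*(3*(-13)) = 100*(-39) = -3900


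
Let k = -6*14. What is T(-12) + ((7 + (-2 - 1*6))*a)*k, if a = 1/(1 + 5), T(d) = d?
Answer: 2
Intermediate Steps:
a = ⅙ (a = 1/6 = ⅙ ≈ 0.16667)
k = -84
T(-12) + ((7 + (-2 - 1*6))*a)*k = -12 + ((7 + (-2 - 1*6))*(⅙))*(-84) = -12 + ((7 + (-2 - 6))*(⅙))*(-84) = -12 + ((7 - 8)*(⅙))*(-84) = -12 - 1*⅙*(-84) = -12 - ⅙*(-84) = -12 + 14 = 2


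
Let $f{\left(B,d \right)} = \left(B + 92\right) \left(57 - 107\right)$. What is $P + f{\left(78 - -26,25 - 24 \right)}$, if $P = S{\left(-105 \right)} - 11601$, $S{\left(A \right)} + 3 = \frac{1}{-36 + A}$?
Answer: $- \frac{3017965}{141} \approx -21404.0$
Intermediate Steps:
$S{\left(A \right)} = -3 + \frac{1}{-36 + A}$
$f{\left(B,d \right)} = -4600 - 50 B$ ($f{\left(B,d \right)} = \left(92 + B\right) \left(-50\right) = -4600 - 50 B$)
$P = - \frac{1636165}{141}$ ($P = \frac{109 - -315}{-36 - 105} - 11601 = \frac{109 + 315}{-141} - 11601 = \left(- \frac{1}{141}\right) 424 - 11601 = - \frac{424}{141} - 11601 = - \frac{1636165}{141} \approx -11604.0$)
$P + f{\left(78 - -26,25 - 24 \right)} = - \frac{1636165}{141} - \left(4600 + 50 \left(78 - -26\right)\right) = - \frac{1636165}{141} - \left(4600 + 50 \left(78 + 26\right)\right) = - \frac{1636165}{141} - 9800 = - \frac{3017965}{141}$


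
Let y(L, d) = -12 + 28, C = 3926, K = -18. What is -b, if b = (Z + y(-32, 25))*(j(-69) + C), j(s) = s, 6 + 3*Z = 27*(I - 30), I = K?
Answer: 1612226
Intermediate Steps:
I = -18
y(L, d) = 16
Z = -434 (Z = -2 + (27*(-18 - 30))/3 = -2 + (27*(-48))/3 = -2 + (1/3)*(-1296) = -2 - 432 = -434)
b = -1612226 (b = (-434 + 16)*(-69 + 3926) = -418*3857 = -1612226)
-b = -1*(-1612226) = 1612226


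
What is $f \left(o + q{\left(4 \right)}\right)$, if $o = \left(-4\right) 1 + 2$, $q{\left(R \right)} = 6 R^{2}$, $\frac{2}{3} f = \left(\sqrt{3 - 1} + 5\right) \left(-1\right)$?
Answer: $-705 - 141 \sqrt{2} \approx -904.4$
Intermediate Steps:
$f = - \frac{15}{2} - \frac{3 \sqrt{2}}{2}$ ($f = \frac{3 \left(\sqrt{3 - 1} + 5\right) \left(-1\right)}{2} = \frac{3 \left(\sqrt{2} + 5\right) \left(-1\right)}{2} = \frac{3 \left(5 + \sqrt{2}\right) \left(-1\right)}{2} = \frac{3 \left(-5 - \sqrt{2}\right)}{2} = - \frac{15}{2} - \frac{3 \sqrt{2}}{2} \approx -9.6213$)
$o = -2$ ($o = -4 + 2 = -2$)
$f \left(o + q{\left(4 \right)}\right) = \left(- \frac{15}{2} - \frac{3 \sqrt{2}}{2}\right) \left(-2 + 6 \cdot 4^{2}\right) = \left(- \frac{15}{2} - \frac{3 \sqrt{2}}{2}\right) \left(-2 + 6 \cdot 16\right) = \left(- \frac{15}{2} - \frac{3 \sqrt{2}}{2}\right) \left(-2 + 96\right) = \left(- \frac{15}{2} - \frac{3 \sqrt{2}}{2}\right) 94 = -705 - 141 \sqrt{2}$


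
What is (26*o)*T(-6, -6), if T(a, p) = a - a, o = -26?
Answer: 0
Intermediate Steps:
T(a, p) = 0
(26*o)*T(-6, -6) = (26*(-26))*0 = -676*0 = 0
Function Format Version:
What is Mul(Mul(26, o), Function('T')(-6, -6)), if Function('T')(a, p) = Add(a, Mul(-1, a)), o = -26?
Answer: 0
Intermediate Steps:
Function('T')(a, p) = 0
Mul(Mul(26, o), Function('T')(-6, -6)) = Mul(Mul(26, -26), 0) = Mul(-676, 0) = 0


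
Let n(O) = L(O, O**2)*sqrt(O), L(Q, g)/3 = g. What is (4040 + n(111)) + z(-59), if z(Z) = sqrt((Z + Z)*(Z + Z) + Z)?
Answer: 4040 + sqrt(13865) + 36963*sqrt(111) ≈ 3.9359e+5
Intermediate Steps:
L(Q, g) = 3*g
n(O) = 3*O**(5/2) (n(O) = (3*O**2)*sqrt(O) = 3*O**(5/2))
z(Z) = sqrt(Z + 4*Z**2) (z(Z) = sqrt((2*Z)*(2*Z) + Z) = sqrt(4*Z**2 + Z) = sqrt(Z + 4*Z**2))
(4040 + n(111)) + z(-59) = (4040 + 3*111**(5/2)) + sqrt(-59*(1 + 4*(-59))) = (4040 + 3*(12321*sqrt(111))) + sqrt(-59*(1 - 236)) = (4040 + 36963*sqrt(111)) + sqrt(-59*(-235)) = (4040 + 36963*sqrt(111)) + sqrt(13865) = 4040 + sqrt(13865) + 36963*sqrt(111)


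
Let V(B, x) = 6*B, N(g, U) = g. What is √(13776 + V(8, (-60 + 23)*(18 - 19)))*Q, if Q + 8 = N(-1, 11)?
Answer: -432*√6 ≈ -1058.2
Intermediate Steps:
Q = -9 (Q = -8 - 1 = -9)
√(13776 + V(8, (-60 + 23)*(18 - 19)))*Q = √(13776 + 6*8)*(-9) = √(13776 + 48)*(-9) = √13824*(-9) = (48*√6)*(-9) = -432*√6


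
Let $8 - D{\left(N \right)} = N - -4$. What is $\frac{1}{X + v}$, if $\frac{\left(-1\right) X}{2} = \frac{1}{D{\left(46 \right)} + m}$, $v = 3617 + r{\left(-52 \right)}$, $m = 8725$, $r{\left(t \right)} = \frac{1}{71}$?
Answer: $\frac{616493}{2229863722} \approx 0.00027647$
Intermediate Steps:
$r{\left(t \right)} = \frac{1}{71}$
$D{\left(N \right)} = 4 - N$ ($D{\left(N \right)} = 8 - \left(N - -4\right) = 8 - \left(N + 4\right) = 8 - \left(4 + N\right) = 4 - N$)
$v = \frac{256808}{71}$ ($v = 3617 + \frac{1}{71} = \frac{256808}{71} \approx 3617.0$)
$X = - \frac{2}{8683}$ ($X = - \frac{2}{\left(4 - 46\right) + 8725} = - \frac{2}{-42 + 8725} = - \frac{2}{8683} \approx -0.00023034$)
$\frac{1}{X + v} = \frac{1}{- \frac{2}{8683} + \frac{256808}{71}} = \frac{1}{\frac{2229863722}{616493}} = \frac{616493}{2229863722}$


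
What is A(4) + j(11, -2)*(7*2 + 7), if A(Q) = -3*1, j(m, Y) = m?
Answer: 228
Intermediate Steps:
A(Q) = -3
A(4) + j(11, -2)*(7*2 + 7) = -3 + 11*(7*2 + 7) = -3 + 11*(14 + 7) = -3 + 11*21 = -3 + 231 = 228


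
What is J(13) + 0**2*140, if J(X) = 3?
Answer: 3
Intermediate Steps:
J(13) + 0**2*140 = 3 + 0**2*140 = 3 + 0*140 = 3 + 0 = 3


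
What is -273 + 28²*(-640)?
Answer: -502033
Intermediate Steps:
-273 + 28²*(-640) = -273 + 784*(-640) = -273 - 501760 = -502033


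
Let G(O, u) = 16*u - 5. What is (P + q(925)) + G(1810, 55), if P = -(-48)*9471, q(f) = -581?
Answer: 454902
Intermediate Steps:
G(O, u) = -5 + 16*u
P = 454608 (P = -1*(-454608) = 454608)
(P + q(925)) + G(1810, 55) = (454608 - 581) + (-5 + 16*55) = 454027 + (-5 + 880) = 454027 + 875 = 454902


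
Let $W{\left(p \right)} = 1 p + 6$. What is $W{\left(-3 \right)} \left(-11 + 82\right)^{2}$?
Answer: $15123$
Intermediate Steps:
$W{\left(p \right)} = 6 + p$ ($W{\left(p \right)} = p + 6 = 6 + p$)
$W{\left(-3 \right)} \left(-11 + 82\right)^{2} = \left(6 - 3\right) \left(-11 + 82\right)^{2} = 3 \cdot 71^{2} = 3 \cdot 5041 = 15123$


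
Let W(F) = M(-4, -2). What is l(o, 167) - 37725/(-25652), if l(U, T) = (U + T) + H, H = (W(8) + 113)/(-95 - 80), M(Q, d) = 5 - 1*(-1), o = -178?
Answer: -6547259/641300 ≈ -10.209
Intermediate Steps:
M(Q, d) = 6 (M(Q, d) = 5 + 1 = 6)
W(F) = 6
H = -17/25 (H = (6 + 113)/(-95 - 80) = 119/(-175) = 119*(-1/175) = -17/25 ≈ -0.68000)
l(U, T) = -17/25 + T + U (l(U, T) = (U + T) - 17/25 = (T + U) - 17/25 = -17/25 + T + U)
l(o, 167) - 37725/(-25652) = (-17/25 + 167 - 178) - 37725/(-25652) = -292/25 - 37725*(-1)/25652 = -292/25 - 1*(-37725/25652) = -292/25 + 37725/25652 = -6547259/641300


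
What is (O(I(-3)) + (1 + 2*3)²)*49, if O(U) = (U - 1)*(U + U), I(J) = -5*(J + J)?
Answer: 87661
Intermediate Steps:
I(J) = -10*J
O(U) = 2*U*(-1 + U) (O(U) = (-1 + U)*(2*U) = 2*U*(-1 + U))
(O(I(-3)) + (1 + 2*3)²)*49 = (2*(-10*(-3))*(-1 - 10*(-3)) + (1 + 2*3)²)*49 = (2*30*(-1 + 30) + (1 + 6)²)*49 = (2*30*29 + 7²)*49 = (1740 + 49)*49 = 1789*49 = 87661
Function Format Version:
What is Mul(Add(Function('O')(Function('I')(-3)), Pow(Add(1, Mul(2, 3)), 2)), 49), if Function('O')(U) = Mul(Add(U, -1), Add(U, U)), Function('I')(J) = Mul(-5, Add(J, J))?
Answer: 87661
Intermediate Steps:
Function('I')(J) = Mul(-10, J) (Function('I')(J) = Mul(-5, Mul(2, J)) = Mul(-10, J))
Function('O')(U) = Mul(2, U, Add(-1, U)) (Function('O')(U) = Mul(Add(-1, U), Mul(2, U)) = Mul(2, U, Add(-1, U)))
Mul(Add(Function('O')(Function('I')(-3)), Pow(Add(1, Mul(2, 3)), 2)), 49) = Mul(Add(Mul(2, Mul(-10, -3), Add(-1, Mul(-10, -3))), Pow(Add(1, Mul(2, 3)), 2)), 49) = Mul(Add(Mul(2, 30, Add(-1, 30)), Pow(Add(1, 6), 2)), 49) = Mul(Add(Mul(2, 30, 29), Pow(7, 2)), 49) = Mul(Add(1740, 49), 49) = Mul(1789, 49) = 87661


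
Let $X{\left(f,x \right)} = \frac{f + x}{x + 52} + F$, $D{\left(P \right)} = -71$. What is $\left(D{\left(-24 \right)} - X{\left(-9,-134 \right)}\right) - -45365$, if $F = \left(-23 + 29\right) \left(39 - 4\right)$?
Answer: $\frac{3696745}{82} \approx 45082.0$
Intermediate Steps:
$F = 210$ ($F = 6 \cdot 35 = 210$)
$X{\left(f,x \right)} = 210 + \frac{f + x}{52 + x}$ ($X{\left(f,x \right)} = \frac{f + x}{x + 52} + 210 = \frac{f + x}{52 + x} + 210 = 210 + \frac{f + x}{52 + x}$)
$\left(D{\left(-24 \right)} - X{\left(-9,-134 \right)}\right) - -45365 = \left(-71 - \frac{10920 - 9 + 211 \left(-134\right)}{52 - 134}\right) - -45365 = \left(-71 - \frac{10920 - 9 - 28274}{-82}\right) + 45365 = \left(-71 - \left(- \frac{1}{82}\right) \left(-17363\right)\right) + 45365 = \left(-71 - \frac{17363}{82}\right) + 45365 = - \frac{23185}{82} + 45365 = \frac{3696745}{82}$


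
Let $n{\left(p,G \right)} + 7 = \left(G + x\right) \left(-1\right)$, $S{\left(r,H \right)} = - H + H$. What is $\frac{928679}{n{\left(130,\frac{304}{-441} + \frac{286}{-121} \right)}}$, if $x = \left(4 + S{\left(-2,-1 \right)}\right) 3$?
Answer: $- \frac{4505021829}{77359} \approx -58235.0$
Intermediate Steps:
$S{\left(r,H \right)} = 0$
$x = 12$ ($x = \left(4 + 0\right) 3 = 4 \cdot 3 = 12$)
$n{\left(p,G \right)} = -19 - G$ ($n{\left(p,G \right)} = -7 + \left(G + 12\right) \left(-1\right) = -7 + \left(12 + G\right) \left(-1\right) = -7 - \left(12 + G\right) = -19 - G$)
$\frac{928679}{n{\left(130,\frac{304}{-441} + \frac{286}{-121} \right)}} = \frac{928679}{-19 - \left(\frac{304}{-441} + \frac{286}{-121}\right)} = \frac{928679}{-19 - \left(304 \left(- \frac{1}{441}\right) + 286 \left(- \frac{1}{121}\right)\right)} = \frac{928679}{-19 - \left(- \frac{304}{441} - \frac{26}{11}\right)} = \frac{928679}{-19 - - \frac{14810}{4851}} = \frac{928679}{-19 + \frac{14810}{4851}} = \frac{928679}{- \frac{77359}{4851}} = 928679 \left(- \frac{4851}{77359}\right) = - \frac{4505021829}{77359}$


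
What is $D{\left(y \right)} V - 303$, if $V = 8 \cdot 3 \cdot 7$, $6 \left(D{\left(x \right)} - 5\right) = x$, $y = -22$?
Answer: $-79$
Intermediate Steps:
$D{\left(x \right)} = 5 + \frac{x}{6}$
$V = 168$ ($V = 24 \cdot 7 = 168$)
$D{\left(y \right)} V - 303 = \left(5 + \frac{1}{6} \left(-22\right)\right) 168 - 303 = \left(5 - \frac{11}{3}\right) 168 - 303 = \frac{4}{3} \cdot 168 - 303 = 224 - 303 = -79$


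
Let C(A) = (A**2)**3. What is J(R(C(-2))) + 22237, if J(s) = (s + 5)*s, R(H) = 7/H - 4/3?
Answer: 819574393/36864 ≈ 22232.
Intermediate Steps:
C(A) = A**6
R(H) = -4/3 + 7/H (R(H) = 7/H - 4*1/3 = 7/H - 4/3 = -4/3 + 7/H)
J(s) = s*(5 + s) (J(s) = (5 + s)*s = s*(5 + s))
J(R(C(-2))) + 22237 = (-4/3 + 7/((-2)**6))*(5 + (-4/3 + 7/((-2)**6))) + 22237 = (-4/3 + 7/64)*(5 + (-4/3 + 7/64)) + 22237 = -235*(5 - 235/192)/192 + 22237 = -235/192*725/192 + 22237 = -170375/36864 + 22237 = 819574393/36864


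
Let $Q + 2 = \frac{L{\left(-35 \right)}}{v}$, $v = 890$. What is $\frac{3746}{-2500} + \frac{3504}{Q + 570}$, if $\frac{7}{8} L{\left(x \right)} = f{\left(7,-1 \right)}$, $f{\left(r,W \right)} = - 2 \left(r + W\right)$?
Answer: $\frac{1291231693}{276448750} \approx 4.6708$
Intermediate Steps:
$f{\left(r,W \right)} = - 2 W - 2 r$ ($f{\left(r,W \right)} = - 2 \left(W + r\right) = - 2 W - 2 r$)
$L{\left(x \right)} = - \frac{96}{7}$ ($L{\left(x \right)} = \frac{8 \left(\left(-2\right) \left(-1\right) - 14\right)}{7} = \frac{8 \left(2 - 14\right)}{7} = \frac{8}{7} \left(-12\right) = - \frac{96}{7}$)
$Q = - \frac{6278}{3115}$ ($Q = -2 - \frac{96}{7 \cdot 890} = -2 - \frac{48}{3115} = - \frac{6278}{3115} \approx -2.0154$)
$\frac{3746}{-2500} + \frac{3504}{Q + 570} = \frac{3746}{-2500} + \frac{3504}{- \frac{6278}{3115} + 570} = 3746 \left(- \frac{1}{2500}\right) + \frac{3504}{\frac{1769272}{3115}} = - \frac{1873}{1250} + 3504 \cdot \frac{3115}{1769272} = - \frac{1873}{1250} + \frac{1364370}{221159} = \frac{1291231693}{276448750}$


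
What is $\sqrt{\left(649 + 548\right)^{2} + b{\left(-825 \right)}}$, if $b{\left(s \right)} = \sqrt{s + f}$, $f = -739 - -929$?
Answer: $\sqrt{1432809 + i \sqrt{635}} \approx 1197.0 + 0.01 i$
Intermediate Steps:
$f = 190$ ($f = -739 + 929 = 190$)
$b{\left(s \right)} = \sqrt{190 + s}$ ($b{\left(s \right)} = \sqrt{s + 190} = \sqrt{190 + s}$)
$\sqrt{\left(649 + 548\right)^{2} + b{\left(-825 \right)}} = \sqrt{\left(649 + 548\right)^{2} + \sqrt{190 - 825}} = \sqrt{1197^{2} + \sqrt{-635}} = \sqrt{1432809 + i \sqrt{635}}$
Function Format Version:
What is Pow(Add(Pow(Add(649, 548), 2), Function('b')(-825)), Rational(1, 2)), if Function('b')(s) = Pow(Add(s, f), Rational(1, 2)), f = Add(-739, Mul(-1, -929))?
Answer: Pow(Add(1432809, Mul(I, Pow(635, Rational(1, 2)))), Rational(1, 2)) ≈ Add(1197.0, Mul(0.01, I))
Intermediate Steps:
f = 190 (f = Add(-739, 929) = 190)
Function('b')(s) = Pow(Add(190, s), Rational(1, 2)) (Function('b')(s) = Pow(Add(s, 190), Rational(1, 2)) = Pow(Add(190, s), Rational(1, 2)))
Pow(Add(Pow(Add(649, 548), 2), Function('b')(-825)), Rational(1, 2)) = Pow(Add(Pow(Add(649, 548), 2), Pow(Add(190, -825), Rational(1, 2))), Rational(1, 2)) = Pow(Add(Pow(1197, 2), Pow(-635, Rational(1, 2))), Rational(1, 2)) = Pow(Add(1432809, Mul(I, Pow(635, Rational(1, 2)))), Rational(1, 2))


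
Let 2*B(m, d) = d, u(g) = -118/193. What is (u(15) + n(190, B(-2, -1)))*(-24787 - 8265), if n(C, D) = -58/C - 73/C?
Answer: 788339778/18335 ≈ 42996.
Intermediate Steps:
u(g) = -118/193 (u(g) = -118*1/193 = -118/193)
B(m, d) = d/2
n(C, D) = -131/C
(u(15) + n(190, B(-2, -1)))*(-24787 - 8265) = (-118/193 - 131/190)*(-24787 - 8265) = (-118/193 - 131*1/190)*(-33052) = (-118/193 - 131/190)*(-33052) = -47703/36670*(-33052) = 788339778/18335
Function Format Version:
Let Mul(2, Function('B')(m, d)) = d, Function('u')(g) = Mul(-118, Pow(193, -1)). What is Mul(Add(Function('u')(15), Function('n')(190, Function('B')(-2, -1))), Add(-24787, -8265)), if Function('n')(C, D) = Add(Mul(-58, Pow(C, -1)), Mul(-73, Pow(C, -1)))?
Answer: Rational(788339778, 18335) ≈ 42996.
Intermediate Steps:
Function('u')(g) = Rational(-118, 193) (Function('u')(g) = Mul(-118, Rational(1, 193)) = Rational(-118, 193))
Function('B')(m, d) = Mul(Rational(1, 2), d)
Function('n')(C, D) = Mul(-131, Pow(C, -1))
Mul(Add(Function('u')(15), Function('n')(190, Function('B')(-2, -1))), Add(-24787, -8265)) = Mul(Add(Rational(-118, 193), Mul(-131, Pow(190, -1))), Add(-24787, -8265)) = Mul(Add(Rational(-118, 193), Mul(-131, Rational(1, 190))), -33052) = Mul(Add(Rational(-118, 193), Rational(-131, 190)), -33052) = Mul(Rational(-47703, 36670), -33052) = Rational(788339778, 18335)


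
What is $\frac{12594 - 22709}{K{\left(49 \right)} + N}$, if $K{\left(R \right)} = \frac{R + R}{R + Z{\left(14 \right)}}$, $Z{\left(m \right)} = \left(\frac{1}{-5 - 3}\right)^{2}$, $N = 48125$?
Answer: $- \frac{4532965}{21567771} \approx -0.21017$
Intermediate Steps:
$Z{\left(m \right)} = \frac{1}{64}$ ($Z{\left(m \right)} = \left(\frac{1}{-8}\right)^{2} = \left(- \frac{1}{8}\right)^{2} = \frac{1}{64}$)
$K{\left(R \right)} = \frac{2 R}{\frac{1}{64} + R}$ ($K{\left(R \right)} = \frac{R + R}{R + \frac{1}{64}} = \frac{2 R}{\frac{1}{64} + R}$)
$\frac{12594 - 22709}{K{\left(49 \right)} + N} = \frac{12594 - 22709}{128 \cdot 49 \frac{1}{1 + 64 \cdot 49} + 48125} = - \frac{10115}{128 \cdot 49 \frac{1}{1 + 3136} + 48125} = - \frac{10115}{128 \cdot 49 \cdot \frac{1}{3137} + 48125} = - \frac{10115}{\frac{6272}{3137} + 48125} = - \frac{10115}{\frac{150974397}{3137}} = \left(-10115\right) \frac{3137}{150974397} = - \frac{4532965}{21567771}$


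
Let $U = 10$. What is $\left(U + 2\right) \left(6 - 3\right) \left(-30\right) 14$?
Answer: $-15120$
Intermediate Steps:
$\left(U + 2\right) \left(6 - 3\right) \left(-30\right) 14 = \left(10 + 2\right) \left(6 - 3\right) \left(-30\right) 14 = 12 \cdot 3 \left(-30\right) 14 = 36 \left(-30\right) 14 = \left(-1080\right) 14 = -15120$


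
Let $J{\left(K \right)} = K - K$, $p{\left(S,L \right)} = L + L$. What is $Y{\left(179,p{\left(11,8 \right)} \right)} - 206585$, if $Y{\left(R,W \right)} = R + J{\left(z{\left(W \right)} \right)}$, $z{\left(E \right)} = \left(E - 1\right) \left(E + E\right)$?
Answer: $-206406$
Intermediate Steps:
$p{\left(S,L \right)} = 2 L$
$z{\left(E \right)} = 2 E \left(-1 + E\right)$ ($z{\left(E \right)} = \left(-1 + E\right) 2 E = 2 E \left(-1 + E\right)$)
$J{\left(K \right)} = 0$
$Y{\left(R,W \right)} = R$ ($Y{\left(R,W \right)} = R + 0 = R$)
$Y{\left(179,p{\left(11,8 \right)} \right)} - 206585 = 179 - 206585 = -206406$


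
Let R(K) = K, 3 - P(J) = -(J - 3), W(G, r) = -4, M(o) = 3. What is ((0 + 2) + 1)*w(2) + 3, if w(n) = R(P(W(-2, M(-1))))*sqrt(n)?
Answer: 3 - 12*sqrt(2) ≈ -13.971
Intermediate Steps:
P(J) = J (P(J) = 3 - (-1)*(J - 3) = 3 - (-1)*(-3 + J) = 3 - (3 - J) = 3 + (-3 + J) = J)
w(n) = -4*sqrt(n)
((0 + 2) + 1)*w(2) + 3 = ((0 + 2) + 1)*(-4*sqrt(2)) + 3 = (2 + 1)*(-4*sqrt(2)) + 3 = 3*(-4*sqrt(2)) + 3 = -12*sqrt(2) + 3 = 3 - 12*sqrt(2)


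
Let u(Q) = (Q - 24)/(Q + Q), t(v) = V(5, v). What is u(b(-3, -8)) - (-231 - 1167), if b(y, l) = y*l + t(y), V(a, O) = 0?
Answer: 1398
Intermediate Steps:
t(v) = 0
b(y, l) = l*y (b(y, l) = y*l + 0 = l*y + 0 = l*y)
u(Q) = (-24 + Q)/(2*Q) (u(Q) = (-24 + Q)/((2*Q)) = (-24 + Q)*(1/(2*Q)) = (-24 + Q)/(2*Q))
u(b(-3, -8)) - (-231 - 1167) = (-24 - 8*(-3))/(2*((-8*(-3)))) - (-231 - 1167) = (½)*(-24 + 24)/24 - 1*(-1398) = (½)*(1/24)*0 + 1398 = 0 + 1398 = 1398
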